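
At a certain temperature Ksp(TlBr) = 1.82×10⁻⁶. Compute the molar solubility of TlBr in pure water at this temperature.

1.35×10⁻³ M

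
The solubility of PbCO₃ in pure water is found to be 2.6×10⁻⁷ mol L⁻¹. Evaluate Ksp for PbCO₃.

Ksp = 6.8×10⁻¹⁴

PbCO₃(s) ⇌ Pb²⁺(aq) + CO₃²⁻(aq)
For each mole of PbCO₃ that dissolves per liter, [Pb²⁺] = s and [CO₃²⁻] = s; let s denote this solubility.
Ksp = [Pb²⁺][CO₃²⁻] = s · s = s^2
Ksp = (2.6×10⁻⁷)^2 = 6.8×10⁻¹⁴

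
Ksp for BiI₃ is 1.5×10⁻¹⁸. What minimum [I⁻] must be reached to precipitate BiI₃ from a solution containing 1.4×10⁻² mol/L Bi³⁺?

4.7×10⁻⁶ M

Precipitation of each salt begins when its ion product equals Ksp.
BiI₃(s) ⇌ Bi³⁺(aq) + 3 I⁻(aq)
Ksp = [Bi³⁺][I⁻]^3 = [I⁻]^3(1.4×10⁻²)
[I⁻]^3 = 1.5×10⁻¹⁸ / (1.4×10⁻²) = 1.1×10⁻¹⁶
[I⁻] = 4.7×10⁻⁶ mol/L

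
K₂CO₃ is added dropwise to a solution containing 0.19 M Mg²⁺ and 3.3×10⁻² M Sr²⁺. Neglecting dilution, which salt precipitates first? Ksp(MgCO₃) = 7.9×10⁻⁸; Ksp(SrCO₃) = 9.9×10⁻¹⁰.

The threshold for precipitation is Q = Ksp.
For MgCO₃: [CO₃²⁻] = (Ksp/[Mg²⁺]) = 4.2×10⁻⁷ M
For SrCO₃: [CO₃²⁻] = (Ksp/[Sr²⁺]) = 3.0×10⁻⁸ M
Since SrCO₃ needs less CO₃²⁻ to reach saturation, it precipitates first.

SrCO₃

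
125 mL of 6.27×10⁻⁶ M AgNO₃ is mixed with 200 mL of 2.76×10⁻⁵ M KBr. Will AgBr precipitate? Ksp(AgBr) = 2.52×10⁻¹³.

The combined volume is 325 mL.
[Ag⁺] = (6.27×10⁻⁶)(125)/325 = 2.41×10⁻⁶ M
[Br⁻] = (2.76×10⁻⁵)(200)/325 = 1.70×10⁻⁵ M
Q = [Ag⁺][Br⁻] = 4.10×10⁻¹¹
Because Q > Ksp (4.10×10⁻¹¹ vs 2.52×10⁻¹³), a precipitate of AgBr forms.

Yes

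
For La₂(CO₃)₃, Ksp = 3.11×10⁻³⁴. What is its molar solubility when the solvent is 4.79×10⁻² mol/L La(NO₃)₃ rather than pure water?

La₂(CO₃)₃(s) ⇌ 2 La³⁺(aq) + 3 CO₃²⁻(aq)
La³⁺ is already present at 4.79×10⁻² mol/L. If s mol/L of La₂(CO₃)₃ dissolves, [CO₃²⁻] = 3s while [La³⁺] ≈ 4.79×10⁻² mol/L.
Ksp = [La³⁺]^2[CO₃²⁻]^3 = (4.79×10⁻²)^2(3s)^3
(3s)^3 = 3.11×10⁻³⁴ / (4.79×10⁻²)^2 = 1.36×10⁻³¹
s = 1.71×10⁻¹¹ mol/L

1.71×10⁻¹¹ M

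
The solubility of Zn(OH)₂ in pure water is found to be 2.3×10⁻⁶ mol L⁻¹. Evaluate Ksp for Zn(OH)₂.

Ksp = 4.9×10⁻¹⁷

Zn(OH)₂(s) ⇌ Zn²⁺(aq) + 2 OH⁻(aq)
Let s be the molar solubility. Then [Zn²⁺] = s and [OH⁻] = 2s.
Ksp = [Zn²⁺][OH⁻]^2 = s · (2s)^2 = 4s^3
Ksp = 4 × (2.3×10⁻⁶)^3 = 4.9×10⁻¹⁷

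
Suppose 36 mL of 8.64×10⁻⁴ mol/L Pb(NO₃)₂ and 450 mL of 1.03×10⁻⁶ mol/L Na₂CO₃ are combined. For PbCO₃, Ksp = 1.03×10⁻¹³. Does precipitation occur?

Yes

Total volume after mixing = 36 + 450 = 486 mL.
[Pb²⁺] = (8.64×10⁻⁴)(36)/486 = 6.40×10⁻⁵ mol/L
[CO₃²⁻] = (1.03×10⁻⁶)(450)/486 = 9.54×10⁻⁷ mol/L
Q = [Pb²⁺][CO₃²⁻] = 6.10×10⁻¹¹
Since Q (6.10×10⁻¹¹) exceeds Ksp (1.03×10⁻¹³), PbCO₃ will precipitate.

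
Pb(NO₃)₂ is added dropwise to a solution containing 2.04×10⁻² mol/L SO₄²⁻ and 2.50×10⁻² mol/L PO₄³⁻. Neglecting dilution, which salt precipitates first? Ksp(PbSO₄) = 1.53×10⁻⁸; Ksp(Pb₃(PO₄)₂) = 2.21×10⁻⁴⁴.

Precipitation begins when Q = Ksp.
For PbSO₄: [Pb²⁺] = (Ksp/[SO₄²⁻]) = 7.50×10⁻⁷ mol/L
For Pb₃(PO₄)₂: [Pb²⁺] = (Ksp/[PO₄³⁻]^2)^(1/3) = 3.28×10⁻¹⁴ mol/L
Since Pb₃(PO₄)₂ needs less Pb²⁺ to reach saturation, it precipitates first.

Pb₃(PO₄)₂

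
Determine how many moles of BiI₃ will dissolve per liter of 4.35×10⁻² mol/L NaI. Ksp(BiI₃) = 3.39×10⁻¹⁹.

BiI₃(s) ⇌ Bi³⁺(aq) + 3 I⁻(aq)
With I⁻ already at 4.35×10⁻² mol/L and s small, take [I⁻] ≈ 4.35×10⁻² mol/L and [Bi³⁺] = s.
Ksp = [Bi³⁺][I⁻]^3 = s(4.35×10⁻²)^3
s = 3.39×10⁻¹⁹ / (4.35×10⁻²)^3 = 4.12×10⁻¹⁵
s = 4.12×10⁻¹⁵ mol/L

4.12×10⁻¹⁵ M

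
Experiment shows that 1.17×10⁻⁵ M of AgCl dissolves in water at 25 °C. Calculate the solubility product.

Ksp = 1.37×10⁻¹⁰

AgCl(s) ⇌ Ag⁺(aq) + Cl⁻(aq)
For each mole of AgCl that dissolves per liter, [Ag⁺] = s and [Cl⁻] = s; let s denote this solubility.
Ksp = [Ag⁺][Cl⁻] = s · s = s^2
Ksp = (1.17×10⁻⁵)^2 = 1.37×10⁻¹⁰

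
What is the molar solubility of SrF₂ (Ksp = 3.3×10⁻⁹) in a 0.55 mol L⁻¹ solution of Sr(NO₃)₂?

3.9×10⁻⁵ M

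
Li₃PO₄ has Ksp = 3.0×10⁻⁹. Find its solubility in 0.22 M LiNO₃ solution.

2.8×10⁻⁷ M

Li₃PO₄(s) ⇌ 3 Li⁺(aq) + PO₄³⁻(aq)
With Li⁺ already at 0.22 M and s small, take [Li⁺] ≈ 0.22 M and [PO₄³⁻] = s.
Ksp = [Li⁺]^3[PO₄³⁻] = (0.22)^3s
s = 3.0×10⁻⁹ / (0.22)^3 = 2.8×10⁻⁷
s = 2.8×10⁻⁷ M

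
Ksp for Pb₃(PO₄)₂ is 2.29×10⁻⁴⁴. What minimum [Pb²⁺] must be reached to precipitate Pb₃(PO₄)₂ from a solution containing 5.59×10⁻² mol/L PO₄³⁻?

1.94×10⁻¹⁴ M

The threshold for precipitation is Q = Ksp.
Pb₃(PO₄)₂(s) ⇌ 3 Pb²⁺(aq) + 2 PO₄³⁻(aq)
Ksp = [Pb²⁺]^3[PO₄³⁻]^2 = [Pb²⁺]^3(5.59×10⁻²)^2
[Pb²⁺]^3 = 2.29×10⁻⁴⁴ / (5.59×10⁻²)^2 = 7.33×10⁻⁴²
[Pb²⁺] = 1.94×10⁻¹⁴ mol/L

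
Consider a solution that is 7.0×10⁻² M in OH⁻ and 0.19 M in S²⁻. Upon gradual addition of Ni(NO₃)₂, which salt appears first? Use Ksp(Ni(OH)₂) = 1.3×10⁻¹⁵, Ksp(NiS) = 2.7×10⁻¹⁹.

A salt starts to precipitate once the ion product Q reaches its Ksp.
For Ni(OH)₂: [Ni²⁺] = (Ksp/[OH⁻]^2) = 2.7×10⁻¹³ M
For NiS: [Ni²⁺] = (Ksp/[S²⁻]) = 1.4×10⁻¹⁸ M
Since NiS needs less Ni²⁺ to reach saturation, it precipitates first.

NiS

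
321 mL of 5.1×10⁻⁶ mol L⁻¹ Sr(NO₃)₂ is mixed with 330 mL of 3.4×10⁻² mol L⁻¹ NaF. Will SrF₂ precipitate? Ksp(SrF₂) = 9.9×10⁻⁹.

After mixing, V = 321 mL + 330 mL = 651 mL.
[Sr²⁺] = (5.1×10⁻⁶)(321)/651 = 2.5×10⁻⁶ mol L⁻¹
[F⁻] = (3.4×10⁻²)(330)/651 = 1.7×10⁻² mol L⁻¹
Q = [Sr²⁺][F⁻]^2 = 7.5×10⁻¹⁰
Q = 7.5×10⁻¹⁰ < Ksp = 9.9×10⁻⁹, so the solution is unsaturated and no precipitate forms.

No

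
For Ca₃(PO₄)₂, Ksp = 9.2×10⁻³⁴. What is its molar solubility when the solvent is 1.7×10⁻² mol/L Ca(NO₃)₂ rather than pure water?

Ca₃(PO₄)₂(s) ⇌ 3 Ca²⁺(aq) + 2 PO₄³⁻(aq)
With Ca²⁺ already at 1.7×10⁻² mol/L and s small, take [Ca²⁺] ≈ 1.7×10⁻² mol/L and [PO₄³⁻] = 2s.
Ksp = [Ca²⁺]^3[PO₄³⁻]^2 = (1.7×10⁻²)^3(2s)^2
(2s)^2 = 9.2×10⁻³⁴ / (1.7×10⁻²)^3 = 1.9×10⁻²⁸
s = 6.8×10⁻¹⁵ mol/L

6.8×10⁻¹⁵ M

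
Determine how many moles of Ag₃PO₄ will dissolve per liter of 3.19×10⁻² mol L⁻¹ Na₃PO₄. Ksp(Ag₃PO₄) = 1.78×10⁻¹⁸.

Ag₃PO₄(s) ⇌ 3 Ag⁺(aq) + PO₄³⁻(aq)
With PO₄³⁻ already at 3.19×10⁻² mol L⁻¹ and s small, take [PO₄³⁻] ≈ 3.19×10⁻² mol L⁻¹ and [Ag⁺] = 3s.
Ksp = [Ag⁺]^3[PO₄³⁻] = (3s)^3(3.19×10⁻²)
(3s)^3 = 1.78×10⁻¹⁸ / (3.19×10⁻²) = 5.58×10⁻¹⁷
s = 1.27×10⁻⁶ mol L⁻¹

1.27×10⁻⁶ M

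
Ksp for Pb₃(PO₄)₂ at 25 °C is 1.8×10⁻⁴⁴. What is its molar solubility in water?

Pb₃(PO₄)₂(s) ⇌ 3 Pb²⁺(aq) + 2 PO₄³⁻(aq)
Call the molar solubility s, so that [Pb²⁺] = 3s and [PO₄³⁻] = 2s.
Ksp = [Pb²⁺]^3[PO₄³⁻]^2 = (3s)^3 · (2s)^2 = 108s^5
108s^5 = 1.8×10⁻⁴⁴  ⇒  s^5 = 1.7×10⁻⁴⁶
Taking the 5th root, s = 7.0×10⁻¹⁰ M.

7.0×10⁻¹⁰ M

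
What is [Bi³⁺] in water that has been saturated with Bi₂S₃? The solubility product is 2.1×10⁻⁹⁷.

Bi₂S₃(s) ⇌ 2 Bi³⁺(aq) + 3 S²⁻(aq)
For each mole of Bi₂S₃ that dissolves per liter, [Bi³⁺] = 2s and [S²⁻] = 3s; let s denote this solubility.
Ksp = [Bi³⁺]^2[S²⁻]^3 = (2s)^2 · (3s)^3 = 108s^5 = 2.1×10⁻⁹⁷
s = 1.8×10⁻²⁰ M
[Bi³⁺] = 2s = 3.6×10⁻²⁰ M

3.6×10⁻²⁰ M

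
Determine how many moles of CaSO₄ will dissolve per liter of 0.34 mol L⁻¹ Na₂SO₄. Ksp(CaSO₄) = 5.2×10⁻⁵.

1.5×10⁻⁴ M

CaSO₄(s) ⇌ Ca²⁺(aq) + SO₄²⁻(aq)
With SO₄²⁻ already at 0.34 mol L⁻¹ and s small, take [SO₄²⁻] ≈ 0.34 mol L⁻¹ and [Ca²⁺] = s.
Ksp = [Ca²⁺][SO₄²⁻] = s(0.34)
s = 5.2×10⁻⁵ / (0.34) = 1.5×10⁻⁴
s = 1.5×10⁻⁴ mol L⁻¹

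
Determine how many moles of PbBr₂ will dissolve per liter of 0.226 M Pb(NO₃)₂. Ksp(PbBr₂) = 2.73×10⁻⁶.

1.74×10⁻³ M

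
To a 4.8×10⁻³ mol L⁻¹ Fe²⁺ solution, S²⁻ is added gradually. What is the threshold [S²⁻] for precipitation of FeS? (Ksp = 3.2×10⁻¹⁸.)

A salt starts to precipitate once the ion product Q reaches its Ksp.
FeS(s) ⇌ Fe²⁺(aq) + S²⁻(aq)
Ksp = [Fe²⁺][S²⁻] = [S²⁻](4.8×10⁻³)
[S²⁻] = 3.2×10⁻¹⁸ / (4.8×10⁻³) = 6.7×10⁻¹⁶
[S²⁻] = 6.7×10⁻¹⁶ mol L⁻¹

6.7×10⁻¹⁶ M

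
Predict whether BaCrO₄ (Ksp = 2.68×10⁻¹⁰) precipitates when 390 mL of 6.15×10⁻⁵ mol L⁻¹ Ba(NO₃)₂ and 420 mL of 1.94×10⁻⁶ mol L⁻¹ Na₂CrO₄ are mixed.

No

After mixing, V = 390 mL + 420 mL = 810 mL.
[Ba²⁺] = (6.15×10⁻⁵)(390)/810 = 2.96×10⁻⁵ mol L⁻¹
[CrO₄²⁻] = (1.94×10⁻⁶)(420)/810 = 1.01×10⁻⁶ mol L⁻¹
Q = [Ba²⁺][CrO₄²⁻] = 2.98×10⁻¹¹
Since Q (2.98×10⁻¹¹) is less than Ksp (2.68×10⁻¹⁰), no BaCrO₄ precipitates.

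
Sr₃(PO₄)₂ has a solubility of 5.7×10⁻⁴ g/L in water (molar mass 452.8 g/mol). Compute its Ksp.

Ksp = 3.4×10⁻²⁸

Molar solubility s = (5.7×10⁻⁴ g/L) / (452.8 g/mol) = 1.259×10⁻⁶ mol/L
Sr₃(PO₄)₂(s) ⇌ 3 Sr²⁺(aq) + 2 PO₄³⁻(aq)
With molar solubility s: [Sr²⁺] = 3s, [PO₄³⁻] = 2s.
Ksp = [Sr²⁺]^3[PO₄³⁻]^2 = (3s)^3 · (2s)^2 = 108s^5
Ksp = 108 × (1.259×10⁻⁶)^5 = 3.4×10⁻²⁸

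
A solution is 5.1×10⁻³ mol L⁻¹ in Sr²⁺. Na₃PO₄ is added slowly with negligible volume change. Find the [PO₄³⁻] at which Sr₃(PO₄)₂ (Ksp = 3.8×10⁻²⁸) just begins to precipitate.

Precipitation of each salt begins when its ion product equals Ksp.
Sr₃(PO₄)₂(s) ⇌ 3 Sr²⁺(aq) + 2 PO₄³⁻(aq)
Ksp = [Sr²⁺]^3[PO₄³⁻]^2 = [PO₄³⁻]^2(5.1×10⁻³)^3
[PO₄³⁻]^2 = 3.8×10⁻²⁸ / (5.1×10⁻³)^3 = 2.9×10⁻²¹
[PO₄³⁻] = 5.4×10⁻¹¹ mol L⁻¹

5.4×10⁻¹¹ M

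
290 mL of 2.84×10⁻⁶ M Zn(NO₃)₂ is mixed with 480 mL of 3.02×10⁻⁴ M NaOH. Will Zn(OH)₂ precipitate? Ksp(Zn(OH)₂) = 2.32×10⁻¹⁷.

Yes

Total volume after mixing = 290 + 480 = 770 mL.
[Zn²⁺] = (2.84×10⁻⁶)(290)/770 = 1.07×10⁻⁶ M
[OH⁻] = (3.02×10⁻⁴)(480)/770 = 1.88×10⁻⁴ M
Q = [Zn²⁺][OH⁻]^2 = 3.79×10⁻¹⁴
Q = 3.79×10⁻¹⁴ > Ksp = 2.32×10⁻¹⁷, so the solution is supersaturated and Zn(OH)₂ precipitates.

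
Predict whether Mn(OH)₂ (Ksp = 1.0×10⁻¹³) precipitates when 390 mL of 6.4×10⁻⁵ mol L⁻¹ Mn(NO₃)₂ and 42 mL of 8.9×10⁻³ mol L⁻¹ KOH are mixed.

Yes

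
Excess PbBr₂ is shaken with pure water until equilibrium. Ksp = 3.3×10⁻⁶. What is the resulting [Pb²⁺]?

9.4×10⁻³ M

PbBr₂(s) ⇌ Pb²⁺(aq) + 2 Br⁻(aq)
If s mol/L of PbBr₂ dissolves, [Pb²⁺] = s and [Br⁻] = 2s.
Ksp = [Pb²⁺][Br⁻]^2 = s · (2s)^2 = 4s^3 = 3.3×10⁻⁶
s = 9.4×10⁻³ M
[Pb²⁺] = s = 9.4×10⁻³ M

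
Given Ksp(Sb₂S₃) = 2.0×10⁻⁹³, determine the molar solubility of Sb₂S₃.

Sb₂S₃(s) ⇌ 2 Sb³⁺(aq) + 3 S²⁻(aq)
For each mole of Sb₂S₃ that dissolves per liter, [Sb³⁺] = 2s and [S²⁻] = 3s; let s denote this solubility.
Ksp = [Sb³⁺]^2[S²⁻]^3 = (2s)^2 · (3s)^3 = 108s^5
108s^5 = 2.0×10⁻⁹³  ⇒  s^5 = 1.9×10⁻⁹⁵
Taking the 5th root, s = 1.1×10⁻¹⁹ mol/L.

1.1×10⁻¹⁹ M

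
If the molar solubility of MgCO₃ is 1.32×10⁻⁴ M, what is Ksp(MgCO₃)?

Ksp = 1.74×10⁻⁸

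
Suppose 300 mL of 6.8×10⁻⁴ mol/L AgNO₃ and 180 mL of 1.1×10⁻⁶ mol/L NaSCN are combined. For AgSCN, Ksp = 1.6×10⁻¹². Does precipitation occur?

Yes

Total volume after mixing = 300 + 180 = 480 mL.
[Ag⁺] = (6.8×10⁻⁴)(300)/480 = 4.3×10⁻⁴ mol/L
[SCN⁻] = (1.1×10⁻⁶)(180)/480 = 4.1×10⁻⁷ mol/L
Q = [Ag⁺][SCN⁻] = 1.8×10⁻¹⁰
Q = 1.8×10⁻¹⁰ > Ksp = 1.6×10⁻¹², so the solution is supersaturated and AgSCN precipitates.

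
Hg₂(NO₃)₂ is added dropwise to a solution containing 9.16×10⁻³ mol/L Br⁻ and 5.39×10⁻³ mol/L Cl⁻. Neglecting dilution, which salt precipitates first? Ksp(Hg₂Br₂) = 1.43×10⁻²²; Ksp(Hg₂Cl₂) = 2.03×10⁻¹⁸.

Hg₂Br₂

Precipitation begins when Q = Ksp.
For Hg₂Br₂: [Hg₂²⁺] = (Ksp/[Br⁻]^2) = 1.70×10⁻¹⁸ mol/L
For Hg₂Cl₂: [Hg₂²⁺] = (Ksp/[Cl⁻]^2) = 6.99×10⁻¹⁴ mol/L
Since Hg₂Br₂ needs less Hg₂²⁺ to reach saturation, it precipitates first.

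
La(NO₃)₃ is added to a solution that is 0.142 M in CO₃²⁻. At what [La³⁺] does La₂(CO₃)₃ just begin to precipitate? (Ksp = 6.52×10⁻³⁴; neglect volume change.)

4.77×10⁻¹⁶ M

The threshold for precipitation is Q = Ksp.
La₂(CO₃)₃(s) ⇌ 2 La³⁺(aq) + 3 CO₃²⁻(aq)
Ksp = [La³⁺]^2[CO₃²⁻]^3 = [La³⁺]^2(0.142)^3
[La³⁺]^2 = 6.52×10⁻³⁴ / (0.142)^3 = 2.28×10⁻³¹
[La³⁺] = 4.77×10⁻¹⁶ M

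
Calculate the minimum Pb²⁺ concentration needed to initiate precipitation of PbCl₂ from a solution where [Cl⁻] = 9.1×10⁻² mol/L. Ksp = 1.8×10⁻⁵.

2.2×10⁻³ M

Precipitation of each salt begins when its ion product equals Ksp.
PbCl₂(s) ⇌ Pb²⁺(aq) + 2 Cl⁻(aq)
Ksp = [Pb²⁺][Cl⁻]^2 = [Pb²⁺](9.1×10⁻²)^2
[Pb²⁺] = 1.8×10⁻⁵ / (9.1×10⁻²)^2 = 2.2×10⁻³
[Pb²⁺] = 2.2×10⁻³ mol/L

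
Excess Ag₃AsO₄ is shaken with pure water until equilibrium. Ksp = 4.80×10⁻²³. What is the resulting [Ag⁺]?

3.46×10⁻⁶ M

Ag₃AsO₄(s) ⇌ 3 Ag⁺(aq) + AsO₄³⁻(aq)
With molar solubility s: [Ag⁺] = 3s, [AsO₄³⁻] = s.
Ksp = [Ag⁺]^3[AsO₄³⁻] = (3s)^3 · s = 27s^4 = 4.80×10⁻²³
s = 1.15×10⁻⁶ M
[Ag⁺] = 3s = 3.46×10⁻⁶ M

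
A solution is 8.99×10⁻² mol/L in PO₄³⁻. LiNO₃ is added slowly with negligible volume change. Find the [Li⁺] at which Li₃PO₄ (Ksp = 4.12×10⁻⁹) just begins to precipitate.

3.58×10⁻³ M

Each salt precipitates once Q = Ksp for that salt.
Li₃PO₄(s) ⇌ 3 Li⁺(aq) + PO₄³⁻(aq)
Ksp = [Li⁺]^3[PO₄³⁻] = [Li⁺]^3(8.99×10⁻²)
[Li⁺]^3 = 4.12×10⁻⁹ / (8.99×10⁻²) = 4.58×10⁻⁸
[Li⁺] = 3.58×10⁻³ mol/L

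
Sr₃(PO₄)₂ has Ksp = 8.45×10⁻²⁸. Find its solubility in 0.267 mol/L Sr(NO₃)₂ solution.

1.05×10⁻¹³ M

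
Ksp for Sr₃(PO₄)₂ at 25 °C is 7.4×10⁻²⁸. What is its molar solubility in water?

1.5×10⁻⁶ M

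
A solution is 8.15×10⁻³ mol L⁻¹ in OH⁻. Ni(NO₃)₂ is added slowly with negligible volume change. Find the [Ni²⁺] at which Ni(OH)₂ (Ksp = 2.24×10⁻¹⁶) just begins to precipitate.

Precipitation of each salt begins when its ion product equals Ksp.
Ni(OH)₂(s) ⇌ Ni²⁺(aq) + 2 OH⁻(aq)
Ksp = [Ni²⁺][OH⁻]^2 = [Ni²⁺](8.15×10⁻³)^2
[Ni²⁺] = 2.24×10⁻¹⁶ / (8.15×10⁻³)^2 = 3.37×10⁻¹²
[Ni²⁺] = 3.37×10⁻¹² mol L⁻¹

3.37×10⁻¹² M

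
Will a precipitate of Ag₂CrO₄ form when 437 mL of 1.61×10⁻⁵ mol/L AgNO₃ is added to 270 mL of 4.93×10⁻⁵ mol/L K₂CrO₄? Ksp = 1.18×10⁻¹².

Total volume after mixing = 437 + 270 = 707 mL.
[Ag⁺] = (1.61×10⁻⁵)(437)/707 = 9.95×10⁻⁶ mol/L
[CrO₄²⁻] = (4.93×10⁻⁵)(270)/707 = 1.88×10⁻⁵ mol/L
Q = [Ag⁺]^2[CrO₄²⁻] = 1.86×10⁻¹⁵
Q < Ksp (1.86×10⁻¹⁵ vs 1.18×10⁻¹²); the solution remains unsaturated and no precipitate forms.

No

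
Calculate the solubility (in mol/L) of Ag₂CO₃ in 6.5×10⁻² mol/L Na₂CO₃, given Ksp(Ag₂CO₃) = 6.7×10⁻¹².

5.1×10⁻⁶ M

Ag₂CO₃(s) ⇌ 2 Ag⁺(aq) + CO₃²⁻(aq)
With CO₃²⁻ already at 6.5×10⁻² mol/L and s small, take [CO₃²⁻] ≈ 6.5×10⁻² mol/L and [Ag⁺] = 2s.
Ksp = [Ag⁺]^2[CO₃²⁻] = (2s)^2(6.5×10⁻²)
(2s)^2 = 6.7×10⁻¹² / (6.5×10⁻²) = 1.0×10⁻¹⁰
s = 5.1×10⁻⁶ mol/L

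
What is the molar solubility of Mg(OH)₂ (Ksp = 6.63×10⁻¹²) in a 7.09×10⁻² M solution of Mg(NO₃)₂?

Mg(OH)₂(s) ⇌ Mg²⁺(aq) + 2 OH⁻(aq)
Let s be the solubility of Mg(OH)₂ here. The common ion gives [Mg²⁺] ≈ 7.09×10⁻² M, and [OH⁻] = 2s.
Ksp = [Mg²⁺][OH⁻]^2 = (7.09×10⁻²)(2s)^2
(2s)^2 = 6.63×10⁻¹² / (7.09×10⁻²) = 9.35×10⁻¹¹
s = 4.84×10⁻⁶ M

4.84×10⁻⁶ M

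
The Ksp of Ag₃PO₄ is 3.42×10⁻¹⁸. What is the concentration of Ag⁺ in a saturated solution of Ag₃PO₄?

Ag₃PO₄(s) ⇌ 3 Ag⁺(aq) + PO₄³⁻(aq)
Let s be the molar solubility. Then [Ag⁺] = 3s and [PO₄³⁻] = s.
Ksp = [Ag⁺]^3[PO₄³⁻] = (3s)^3 · s = 27s^4 = 3.42×10⁻¹⁸
s = 1.89×10⁻⁵ mol/L
[Ag⁺] = 3s = 5.66×10⁻⁵ mol/L

5.66×10⁻⁵ M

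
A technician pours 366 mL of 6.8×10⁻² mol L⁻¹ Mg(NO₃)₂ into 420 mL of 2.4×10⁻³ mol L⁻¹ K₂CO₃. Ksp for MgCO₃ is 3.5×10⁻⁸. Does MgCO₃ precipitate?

Yes

After mixing, V = 366 mL + 420 mL = 786 mL.
[Mg²⁺] = (6.8×10⁻²)(366)/786 = 3.2×10⁻² mol L⁻¹
[CO₃²⁻] = (2.4×10⁻³)(420)/786 = 1.3×10⁻³ mol L⁻¹
Q = [Mg²⁺][CO₃²⁻] = 4.1×10⁻⁵
Since Q (4.1×10⁻⁵) exceeds Ksp (3.5×10⁻⁸), MgCO₃ will precipitate.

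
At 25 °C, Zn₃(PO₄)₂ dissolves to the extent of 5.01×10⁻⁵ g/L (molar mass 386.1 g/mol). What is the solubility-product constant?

s = (5.01×10⁻⁵ g L⁻¹)/(386.1 g mol⁻¹) = 1.2976×10⁻⁷ M
Zn₃(PO₄)₂(s) ⇌ 3 Zn²⁺(aq) + 2 PO₄³⁻(aq)
With molar solubility s: [Zn²⁺] = 3s, [PO₄³⁻] = 2s.
Ksp = [Zn²⁺]^3[PO₄³⁻]^2 = (3s)^3 · (2s)^2 = 108s^5
Ksp = 108 × (1.2976×10⁻⁷)^5 = 3.97×10⁻³³

Ksp = 3.97×10⁻³³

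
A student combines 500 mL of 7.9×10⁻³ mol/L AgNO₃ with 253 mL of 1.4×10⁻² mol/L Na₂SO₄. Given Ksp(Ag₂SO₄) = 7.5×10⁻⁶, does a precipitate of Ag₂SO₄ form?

No

The combined volume is 753 mL.
[Ag⁺] = (7.9×10⁻³)(500)/753 = 5.2×10⁻³ mol/L
[SO₄²⁻] = (1.4×10⁻²)(253)/753 = 4.7×10⁻³ mol/L
Q = [Ag⁺]^2[SO₄²⁻] = 1.3×10⁻⁷
Q = 1.3×10⁻⁷ < Ksp = 7.5×10⁻⁶, so the solution is unsaturated and no precipitate forms.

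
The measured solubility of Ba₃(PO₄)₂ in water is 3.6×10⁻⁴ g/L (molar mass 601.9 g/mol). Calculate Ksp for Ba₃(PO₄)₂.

Ksp = 8.3×10⁻³⁰

Convert to molarity: s = 3.6×10⁻⁴ / 601.9 = 5.981×10⁻⁷ mol/L
Ba₃(PO₄)₂(s) ⇌ 3 Ba²⁺(aq) + 2 PO₄³⁻(aq)
For each mole of Ba₃(PO₄)₂ that dissolves per liter, [Ba²⁺] = 3s and [PO₄³⁻] = 2s; let s denote this solubility.
Ksp = [Ba²⁺]^3[PO₄³⁻]^2 = (3s)^3 · (2s)^2 = 108s^5
Ksp = 108 × (5.981×10⁻⁷)^5 = 8.3×10⁻³⁰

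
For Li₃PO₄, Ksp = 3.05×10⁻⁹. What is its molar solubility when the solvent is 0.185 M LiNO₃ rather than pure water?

4.82×10⁻⁷ M

Li₃PO₄(s) ⇌ 3 Li⁺(aq) + PO₄³⁻(aq)
Let s be the solubility of Li₃PO₄ here. The common ion gives [Li⁺] ≈ 0.185 M, and [PO₄³⁻] = s.
Ksp = [Li⁺]^3[PO₄³⁻] = (0.185)^3s
s = 3.05×10⁻⁹ / (0.185)^3 = 4.82×10⁻⁷
s = 4.82×10⁻⁷ M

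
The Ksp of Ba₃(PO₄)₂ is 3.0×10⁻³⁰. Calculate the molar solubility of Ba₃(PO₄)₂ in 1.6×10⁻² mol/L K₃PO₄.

Ba₃(PO₄)₂(s) ⇌ 3 Ba²⁺(aq) + 2 PO₄³⁻(aq)
Let s be the solubility of Ba₃(PO₄)₂ here. The common ion gives [PO₄³⁻] ≈ 1.6×10⁻² mol/L, and [Ba²⁺] = 3s.
Ksp = [Ba²⁺]^3[PO₄³⁻]^2 = (3s)^3(1.6×10⁻²)^2
(3s)^3 = 3.0×10⁻³⁰ / (1.6×10⁻²)^2 = 1.2×10⁻²⁶
s = 7.6×10⁻¹⁰ mol/L

7.6×10⁻¹⁰ M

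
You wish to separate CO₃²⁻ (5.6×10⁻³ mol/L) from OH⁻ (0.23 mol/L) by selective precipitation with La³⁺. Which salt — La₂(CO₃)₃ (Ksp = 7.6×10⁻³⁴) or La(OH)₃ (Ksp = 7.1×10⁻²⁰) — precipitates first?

La(OH)₃

Precipitation of each salt begins when its ion product equals Ksp.
For La₂(CO₃)₃: [La³⁺] = (Ksp/[CO₃²⁻]^3)^(1/2) = 6.6×10⁻¹⁴ mol/L
For La(OH)₃: [La³⁺] = (Ksp/[OH⁻]^3) = 5.8×10⁻¹⁸ mol/L
Since La(OH)₃ needs less La³⁺ to reach saturation, it precipitates first.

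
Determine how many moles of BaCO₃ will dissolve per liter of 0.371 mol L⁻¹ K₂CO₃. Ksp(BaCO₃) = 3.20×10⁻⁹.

BaCO₃(s) ⇌ Ba²⁺(aq) + CO₃²⁻(aq)
The solution already contains CO₃²⁻ at 0.371 mol L⁻¹. Let s be the molar solubility of BaCO₃.
[CO₃²⁻] ≈ 0.371 mol L⁻¹ (common ion dominates); [Ba²⁺] = s.
Ksp = [Ba²⁺][CO₃²⁻] = s(0.371)
s = 3.20×10⁻⁹ / (0.371) = 8.63×10⁻⁹
s = 8.63×10⁻⁹ mol L⁻¹

8.63×10⁻⁹ M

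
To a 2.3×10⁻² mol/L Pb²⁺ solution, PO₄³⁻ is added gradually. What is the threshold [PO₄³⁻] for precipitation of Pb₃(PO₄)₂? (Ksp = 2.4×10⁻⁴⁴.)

4.4×10⁻²⁰ M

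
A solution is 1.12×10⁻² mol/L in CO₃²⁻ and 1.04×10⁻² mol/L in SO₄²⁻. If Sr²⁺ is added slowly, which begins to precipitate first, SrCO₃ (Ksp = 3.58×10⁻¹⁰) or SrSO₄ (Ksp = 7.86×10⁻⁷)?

SrCO₃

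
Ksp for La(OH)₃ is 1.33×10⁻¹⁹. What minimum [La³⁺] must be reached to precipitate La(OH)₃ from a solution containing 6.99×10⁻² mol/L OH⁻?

A salt starts to precipitate once the ion product Q reaches its Ksp.
La(OH)₃(s) ⇌ La³⁺(aq) + 3 OH⁻(aq)
Ksp = [La³⁺][OH⁻]^3 = [La³⁺](6.99×10⁻²)^3
[La³⁺] = 1.33×10⁻¹⁹ / (6.99×10⁻²)^3 = 3.89×10⁻¹⁶
[La³⁺] = 3.89×10⁻¹⁶ mol/L

3.89×10⁻¹⁶ M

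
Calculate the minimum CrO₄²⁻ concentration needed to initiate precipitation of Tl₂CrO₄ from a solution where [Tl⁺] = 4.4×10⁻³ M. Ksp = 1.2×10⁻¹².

Each salt precipitates once Q = Ksp for that salt.
Tl₂CrO₄(s) ⇌ 2 Tl⁺(aq) + CrO₄²⁻(aq)
Ksp = [Tl⁺]^2[CrO₄²⁻] = [CrO₄²⁻](4.4×10⁻³)^2
[CrO₄²⁻] = 1.2×10⁻¹² / (4.4×10⁻³)^2 = 6.2×10⁻⁸
[CrO₄²⁻] = 6.2×10⁻⁸ M

6.2×10⁻⁸ M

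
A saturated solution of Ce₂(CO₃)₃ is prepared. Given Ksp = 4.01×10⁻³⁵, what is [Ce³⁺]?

Ce₂(CO₃)₃(s) ⇌ 2 Ce³⁺(aq) + 3 CO₃²⁻(aq)
If s mol/L of Ce₂(CO₃)₃ dissolves, [Ce³⁺] = 2s and [CO₃²⁻] = 3s.
Ksp = [Ce³⁺]^2[CO₃²⁻]^3 = (2s)^2 · (3s)^3 = 108s^5 = 4.01×10⁻³⁵
s = 5.18×10⁻⁸ mol L⁻¹
[Ce³⁺] = 2s = 1.04×10⁻⁷ mol L⁻¹

1.04×10⁻⁷ M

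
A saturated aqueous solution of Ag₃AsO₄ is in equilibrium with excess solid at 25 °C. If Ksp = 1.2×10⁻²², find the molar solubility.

Ag₃AsO₄(s) ⇌ 3 Ag⁺(aq) + AsO₄³⁻(aq)
Let s be the molar solubility. Then [Ag⁺] = 3s and [AsO₄³⁻] = s.
Ksp = [Ag⁺]^3[AsO₄³⁻] = (3s)^3 · s = 27s^4
27s^4 = 1.2×10⁻²²  ⇒  s^4 = 4.4×10⁻²⁴
Taking the 4th root, s = 1.5×10⁻⁶ M.

1.5×10⁻⁶ M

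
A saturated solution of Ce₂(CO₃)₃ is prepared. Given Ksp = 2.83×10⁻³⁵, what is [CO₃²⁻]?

Ce₂(CO₃)₃(s) ⇌ 2 Ce³⁺(aq) + 3 CO₃²⁻(aq)
For each mole of Ce₂(CO₃)₃ that dissolves per liter, [Ce³⁺] = 2s and [CO₃²⁻] = 3s; let s denote this solubility.
Ksp = [Ce³⁺]^2[CO₃²⁻]^3 = (2s)^2 · (3s)^3 = 108s^5 = 2.83×10⁻³⁵
s = 4.83×10⁻⁸ M
[CO₃²⁻] = 3s = 1.45×10⁻⁷ M

1.45×10⁻⁷ M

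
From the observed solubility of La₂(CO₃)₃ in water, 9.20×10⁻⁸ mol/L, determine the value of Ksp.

La₂(CO₃)₃(s) ⇌ 2 La³⁺(aq) + 3 CO₃²⁻(aq)
Call the molar solubility s, so that [La³⁺] = 2s and [CO₃²⁻] = 3s.
Ksp = [La³⁺]^2[CO₃²⁻]^3 = (2s)^2 · (3s)^3 = 108s^5
Ksp = 108 × (9.20×10⁻⁸)^5 = 7.12×10⁻³⁴

Ksp = 7.12×10⁻³⁴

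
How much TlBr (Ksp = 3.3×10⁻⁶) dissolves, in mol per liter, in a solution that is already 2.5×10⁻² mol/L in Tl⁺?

TlBr(s) ⇌ Tl⁺(aq) + Br⁻(aq)
Let s be the solubility of TlBr here. The common ion gives [Tl⁺] ≈ 2.5×10⁻² mol/L, and [Br⁻] = s.
Ksp = [Tl⁺][Br⁻] = (2.5×10⁻²)s
s = 3.3×10⁻⁶ / (2.5×10⁻²) = 1.3×10⁻⁴
s = 1.3×10⁻⁴ mol/L

1.3×10⁻⁴ M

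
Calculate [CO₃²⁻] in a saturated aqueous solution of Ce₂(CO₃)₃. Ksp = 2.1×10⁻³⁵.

1.4×10⁻⁷ M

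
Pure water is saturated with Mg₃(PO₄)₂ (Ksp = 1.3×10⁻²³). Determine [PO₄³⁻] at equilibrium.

2.1×10⁻⁵ M

Mg₃(PO₄)₂(s) ⇌ 3 Mg²⁺(aq) + 2 PO₄³⁻(aq)
With molar solubility s: [Mg²⁺] = 3s, [PO₄³⁻] = 2s.
Ksp = [Mg²⁺]^3[PO₄³⁻]^2 = (3s)^3 · (2s)^2 = 108s^5 = 1.3×10⁻²³
s = 1.0×10⁻⁵ M
[PO₄³⁻] = 2s = 2.1×10⁻⁵ M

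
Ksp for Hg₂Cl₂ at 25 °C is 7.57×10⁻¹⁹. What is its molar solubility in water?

Hg₂Cl₂(s) ⇌ Hg₂²⁺(aq) + 2 Cl⁻(aq)
If s mol/L of Hg₂Cl₂ dissolves, [Hg₂²⁺] = s and [Cl⁻] = 2s.
Ksp = [Hg₂²⁺][Cl⁻]^2 = s · (2s)^2 = 4s^3
4s^3 = 7.57×10⁻¹⁹  ⇒  s^3 = 1.89×10⁻¹⁹
Taking the 3rd root, s = 5.74×10⁻⁷ mol L⁻¹.

5.74×10⁻⁷ M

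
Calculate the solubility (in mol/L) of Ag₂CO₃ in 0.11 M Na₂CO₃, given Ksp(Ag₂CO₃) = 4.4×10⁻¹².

Ag₂CO₃(s) ⇌ 2 Ag⁺(aq) + CO₃²⁻(aq)
With CO₃²⁻ already at 0.11 M and s small, take [CO₃²⁻] ≈ 0.11 M and [Ag⁺] = 2s.
Ksp = [Ag⁺]^2[CO₃²⁻] = (2s)^2(0.11)
(2s)^2 = 4.4×10⁻¹² / (0.11) = 4.0×10⁻¹¹
s = 3.2×10⁻⁶ M

3.2×10⁻⁶ M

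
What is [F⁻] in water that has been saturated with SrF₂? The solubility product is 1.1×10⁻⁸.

2.8×10⁻³ M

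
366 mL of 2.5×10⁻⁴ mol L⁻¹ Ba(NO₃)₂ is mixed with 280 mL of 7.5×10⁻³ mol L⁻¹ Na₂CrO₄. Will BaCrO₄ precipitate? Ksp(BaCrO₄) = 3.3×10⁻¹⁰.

Yes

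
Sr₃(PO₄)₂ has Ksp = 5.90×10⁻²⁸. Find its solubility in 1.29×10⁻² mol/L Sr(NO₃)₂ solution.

8.29×10⁻¹² M

Sr₃(PO₄)₂(s) ⇌ 3 Sr²⁺(aq) + 2 PO₄³⁻(aq)
The solution already contains Sr²⁺ at 1.29×10⁻² mol/L. Let s be the molar solubility of Sr₃(PO₄)₂.
[Sr²⁺] ≈ 1.29×10⁻² mol/L (common ion dominates); [PO₄³⁻] = 2s.
Ksp = [Sr²⁺]^3[PO₄³⁻]^2 = (1.29×10⁻²)^3(2s)^2
(2s)^2 = 5.90×10⁻²⁸ / (1.29×10⁻²)^3 = 2.75×10⁻²²
s = 8.29×10⁻¹² mol/L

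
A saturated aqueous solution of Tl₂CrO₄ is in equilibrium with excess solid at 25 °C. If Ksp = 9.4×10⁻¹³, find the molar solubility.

6.2×10⁻⁵ M

Tl₂CrO₄(s) ⇌ 2 Tl⁺(aq) + CrO₄²⁻(aq)
With molar solubility s: [Tl⁺] = 2s, [CrO₄²⁻] = s.
Ksp = [Tl⁺]^2[CrO₄²⁻] = (2s)^2 · s = 4s^3
4s^3 = 9.4×10⁻¹³  ⇒  s^3 = 2.4×10⁻¹³
Taking the 3rd root, s = 6.2×10⁻⁵ mol L⁻¹.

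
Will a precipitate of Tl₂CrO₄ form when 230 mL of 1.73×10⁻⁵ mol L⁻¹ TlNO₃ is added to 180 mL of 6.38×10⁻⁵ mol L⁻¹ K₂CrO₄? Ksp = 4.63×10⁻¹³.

No

Total volume after mixing = 230 + 180 = 410 mL.
[Tl⁺] = (1.73×10⁻⁵)(230)/410 = 9.70×10⁻⁶ mol L⁻¹
[CrO₄²⁻] = (6.38×10⁻⁵)(180)/410 = 2.80×10⁻⁵ mol L⁻¹
Q = [Tl⁺]^2[CrO₄²⁻] = 2.64×10⁻¹⁵
Q = 2.64×10⁻¹⁵ < Ksp = 4.63×10⁻¹³, so the solution is unsaturated and no precipitate forms.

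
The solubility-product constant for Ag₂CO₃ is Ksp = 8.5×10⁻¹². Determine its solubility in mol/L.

1.3×10⁻⁴ M

Ag₂CO₃(s) ⇌ 2 Ag⁺(aq) + CO₃²⁻(aq)
With molar solubility s: [Ag⁺] = 2s, [CO₃²⁻] = s.
Ksp = [Ag⁺]^2[CO₃²⁻] = (2s)^2 · s = 4s^3
4s^3 = 8.5×10⁻¹²  ⇒  s^3 = 2.1×10⁻¹²
s = (2.1×10⁻¹²)^(1/3) = 1.3×10⁻⁴ mol L⁻¹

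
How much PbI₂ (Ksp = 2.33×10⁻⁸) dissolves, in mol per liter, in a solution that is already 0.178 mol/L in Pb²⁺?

1.81×10⁻⁴ M

PbI₂(s) ⇌ Pb²⁺(aq) + 2 I⁻(aq)
Pb²⁺ is already present at 0.178 mol/L. If s mol/L of PbI₂ dissolves, [I⁻] = 2s while [Pb²⁺] ≈ 0.178 mol/L.
Ksp = [Pb²⁺][I⁻]^2 = (0.178)(2s)^2
(2s)^2 = 2.33×10⁻⁸ / (0.178) = 1.31×10⁻⁷
s = 1.81×10⁻⁴ mol/L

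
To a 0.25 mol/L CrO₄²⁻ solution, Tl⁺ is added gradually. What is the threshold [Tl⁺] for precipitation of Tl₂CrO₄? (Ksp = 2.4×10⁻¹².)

3.1×10⁻⁶ M

The threshold for precipitation is Q = Ksp.
Tl₂CrO₄(s) ⇌ 2 Tl⁺(aq) + CrO₄²⁻(aq)
Ksp = [Tl⁺]^2[CrO₄²⁻] = [Tl⁺]^2(0.25)
[Tl⁺]^2 = 2.4×10⁻¹² / (0.25) = 9.6×10⁻¹²
[Tl⁺] = 3.1×10⁻⁶ mol/L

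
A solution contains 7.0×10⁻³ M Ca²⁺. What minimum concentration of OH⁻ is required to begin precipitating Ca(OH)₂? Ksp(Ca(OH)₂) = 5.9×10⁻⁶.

2.9×10⁻² M

The threshold for precipitation is Q = Ksp.
Ca(OH)₂(s) ⇌ Ca²⁺(aq) + 2 OH⁻(aq)
Ksp = [Ca²⁺][OH⁻]^2 = [OH⁻]^2(7.0×10⁻³)
[OH⁻]^2 = 5.9×10⁻⁶ / (7.0×10⁻³) = 8.4×10⁻⁴
[OH⁻] = 2.9×10⁻² M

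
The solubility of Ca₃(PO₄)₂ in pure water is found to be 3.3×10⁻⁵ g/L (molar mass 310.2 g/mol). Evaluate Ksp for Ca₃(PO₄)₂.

s = (3.3×10⁻⁵ g L⁻¹)/(310.2 g mol⁻¹) = 1.064×10⁻⁷ M
Ca₃(PO₄)₂(s) ⇌ 3 Ca²⁺(aq) + 2 PO₄³⁻(aq)
With molar solubility s: [Ca²⁺] = 3s, [PO₄³⁻] = 2s.
Ksp = [Ca²⁺]^3[PO₄³⁻]^2 = (3s)^3 · (2s)^2 = 108s^5
Ksp = 108 × (1.064×10⁻⁷)^5 = 1.5×10⁻³³

Ksp = 1.5×10⁻³³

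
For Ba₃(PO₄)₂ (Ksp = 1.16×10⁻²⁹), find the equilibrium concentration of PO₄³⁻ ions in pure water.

1.28×10⁻⁶ M

Ba₃(PO₄)₂(s) ⇌ 3 Ba²⁺(aq) + 2 PO₄³⁻(aq)
For each mole of Ba₃(PO₄)₂ that dissolves per liter, [Ba²⁺] = 3s and [PO₄³⁻] = 2s; let s denote this solubility.
Ksp = [Ba²⁺]^3[PO₄³⁻]^2 = (3s)^3 · (2s)^2 = 108s^5 = 1.16×10⁻²⁹
s = 6.40×10⁻⁷ mol/L
[PO₄³⁻] = 2s = 1.28×10⁻⁶ mol/L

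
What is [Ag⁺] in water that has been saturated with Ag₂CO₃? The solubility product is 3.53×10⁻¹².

1.92×10⁻⁴ M

Ag₂CO₃(s) ⇌ 2 Ag⁺(aq) + CO₃²⁻(aq)
If s mol/L of Ag₂CO₃ dissolves, [Ag⁺] = 2s and [CO₃²⁻] = s.
Ksp = [Ag⁺]^2[CO₃²⁻] = (2s)^2 · s = 4s^3 = 3.53×10⁻¹²
s = 9.59×10⁻⁵ mol L⁻¹
[Ag⁺] = 2s = 1.92×10⁻⁴ mol L⁻¹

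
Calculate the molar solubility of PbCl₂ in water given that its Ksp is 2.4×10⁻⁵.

PbCl₂(s) ⇌ Pb²⁺(aq) + 2 Cl⁻(aq)
For each mole of PbCl₂ that dissolves per liter, [Pb²⁺] = s and [Cl⁻] = 2s; let s denote this solubility.
Ksp = [Pb²⁺][Cl⁻]^2 = s · (2s)^2 = 4s^3
4s^3 = 2.4×10⁻⁵  ⇒  s^3 = 6.0×10⁻⁶
s = 1.8×10⁻² mol L⁻¹

1.8×10⁻² M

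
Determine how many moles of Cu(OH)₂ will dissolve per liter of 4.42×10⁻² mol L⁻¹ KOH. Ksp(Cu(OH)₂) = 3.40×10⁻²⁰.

1.74×10⁻¹⁷ M

Cu(OH)₂(s) ⇌ Cu²⁺(aq) + 2 OH⁻(aq)
The solution already contains OH⁻ at 4.42×10⁻² mol L⁻¹. Let s be the molar solubility of Cu(OH)₂.
[OH⁻] ≈ 4.42×10⁻² mol L⁻¹ (common ion dominates); [Cu²⁺] = s.
Ksp = [Cu²⁺][OH⁻]^2 = s(4.42×10⁻²)^2
s = 3.40×10⁻²⁰ / (4.42×10⁻²)^2 = 1.74×10⁻¹⁷
s = 1.74×10⁻¹⁷ mol L⁻¹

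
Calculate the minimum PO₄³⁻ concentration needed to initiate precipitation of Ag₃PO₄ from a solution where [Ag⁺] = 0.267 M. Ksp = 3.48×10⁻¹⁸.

1.83×10⁻¹⁶ M

Precipitation begins when Q = Ksp.
Ag₃PO₄(s) ⇌ 3 Ag⁺(aq) + PO₄³⁻(aq)
Ksp = [Ag⁺]^3[PO₄³⁻] = [PO₄³⁻](0.267)^3
[PO₄³⁻] = 3.48×10⁻¹⁸ / (0.267)^3 = 1.83×10⁻¹⁶
[PO₄³⁻] = 1.83×10⁻¹⁶ M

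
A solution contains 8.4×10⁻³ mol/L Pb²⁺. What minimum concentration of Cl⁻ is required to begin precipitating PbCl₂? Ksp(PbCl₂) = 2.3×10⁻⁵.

Precipitation begins when Q = Ksp.
PbCl₂(s) ⇌ Pb²⁺(aq) + 2 Cl⁻(aq)
Ksp = [Pb²⁺][Cl⁻]^2 = [Cl⁻]^2(8.4×10⁻³)
[Cl⁻]^2 = 2.3×10⁻⁵ / (8.4×10⁻³) = 2.7×10⁻³
[Cl⁻] = 5.2×10⁻² mol/L

5.2×10⁻² M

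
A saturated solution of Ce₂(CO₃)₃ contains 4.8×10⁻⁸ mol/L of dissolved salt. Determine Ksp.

Ce₂(CO₃)₃(s) ⇌ 2 Ce³⁺(aq) + 3 CO₃²⁻(aq)
Let s be the molar solubility. Then [Ce³⁺] = 2s and [CO₃²⁻] = 3s.
Ksp = [Ce³⁺]^2[CO₃²⁻]^3 = (2s)^2 · (3s)^3 = 108s^5
Ksp = 108 × (4.8×10⁻⁸)^5 = 2.8×10⁻³⁵

Ksp = 2.8×10⁻³⁵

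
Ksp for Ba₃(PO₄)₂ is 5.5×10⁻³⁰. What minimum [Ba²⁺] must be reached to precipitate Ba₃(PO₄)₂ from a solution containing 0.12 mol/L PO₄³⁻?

7.3×10⁻¹⁰ M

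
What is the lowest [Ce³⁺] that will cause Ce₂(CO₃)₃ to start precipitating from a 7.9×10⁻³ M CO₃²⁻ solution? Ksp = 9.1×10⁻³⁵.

1.4×10⁻¹⁴ M

A salt starts to precipitate once the ion product Q reaches its Ksp.
Ce₂(CO₃)₃(s) ⇌ 2 Ce³⁺(aq) + 3 CO₃²⁻(aq)
Ksp = [Ce³⁺]^2[CO₃²⁻]^3 = [Ce³⁺]^2(7.9×10⁻³)^3
[Ce³⁺]^2 = 9.1×10⁻³⁵ / (7.9×10⁻³)^3 = 1.8×10⁻²⁸
[Ce³⁺] = 1.4×10⁻¹⁴ M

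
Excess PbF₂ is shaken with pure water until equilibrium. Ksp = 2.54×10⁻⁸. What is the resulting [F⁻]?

3.70×10⁻³ M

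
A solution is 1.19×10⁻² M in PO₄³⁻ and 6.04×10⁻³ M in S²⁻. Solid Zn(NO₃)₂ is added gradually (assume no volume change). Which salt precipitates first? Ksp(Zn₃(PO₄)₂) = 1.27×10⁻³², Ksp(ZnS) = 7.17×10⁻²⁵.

Precipitation begins when Q = Ksp.
For Zn₃(PO₄)₂: [Zn²⁺] = (Ksp/[PO₄³⁻]^2)^(1/3) = 4.48×10⁻¹⁰ M
For ZnS: [Zn²⁺] = (Ksp/[S²⁻]) = 1.19×10⁻²² M
The smaller threshold [Zn²⁺] is reached first, so ZnS precipitates first.

ZnS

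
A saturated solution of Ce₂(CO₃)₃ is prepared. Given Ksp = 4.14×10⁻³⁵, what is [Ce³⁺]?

1.04×10⁻⁷ M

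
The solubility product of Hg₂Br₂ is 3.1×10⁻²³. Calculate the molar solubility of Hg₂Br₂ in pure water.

Hg₂Br₂(s) ⇌ Hg₂²⁺(aq) + 2 Br⁻(aq)
If s mol/L of Hg₂Br₂ dissolves, [Hg₂²⁺] = s and [Br⁻] = 2s.
Ksp = [Hg₂²⁺][Br⁻]^2 = s · (2s)^2 = 4s^3
4s^3 = 3.1×10⁻²³  ⇒  s^3 = 7.8×10⁻²⁴
s = (7.8×10⁻²⁴)^(1/3) = 2.0×10⁻⁸ mol/L

2.0×10⁻⁸ M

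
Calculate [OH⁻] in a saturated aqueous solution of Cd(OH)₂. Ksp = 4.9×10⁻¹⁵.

2.1×10⁻⁵ M

Cd(OH)₂(s) ⇌ Cd²⁺(aq) + 2 OH⁻(aq)
If s mol/L of Cd(OH)₂ dissolves, [Cd²⁺] = s and [OH⁻] = 2s.
Ksp = [Cd²⁺][OH⁻]^2 = s · (2s)^2 = 4s^3 = 4.9×10⁻¹⁵
s = 1.1×10⁻⁵ mol/L
[OH⁻] = 2s = 2.1×10⁻⁵ mol/L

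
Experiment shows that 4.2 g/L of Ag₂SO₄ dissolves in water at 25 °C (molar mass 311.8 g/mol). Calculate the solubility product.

Ksp = 9.8×10⁻⁶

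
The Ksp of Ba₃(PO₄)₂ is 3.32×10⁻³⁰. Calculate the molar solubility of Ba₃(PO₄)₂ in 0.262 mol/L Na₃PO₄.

Ba₃(PO₄)₂(s) ⇌ 3 Ba²⁺(aq) + 2 PO₄³⁻(aq)
PO₄³⁻ is already present at 0.262 mol/L. If s mol/L of Ba₃(PO₄)₂ dissolves, [Ba²⁺] = 3s while [PO₄³⁻] ≈ 0.262 mol/L.
Ksp = [Ba²⁺]^3[PO₄³⁻]^2 = (3s)^3(0.262)^2
(3s)^3 = 3.32×10⁻³⁰ / (0.262)^2 = 4.84×10⁻²⁹
s = 1.21×10⁻¹⁰ mol/L

1.21×10⁻¹⁰ M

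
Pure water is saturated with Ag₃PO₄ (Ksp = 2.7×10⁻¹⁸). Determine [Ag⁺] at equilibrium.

Ag₃PO₄(s) ⇌ 3 Ag⁺(aq) + PO₄³⁻(aq)
For each mole of Ag₃PO₄ that dissolves per liter, [Ag⁺] = 3s and [PO₄³⁻] = s; let s denote this solubility.
Ksp = [Ag⁺]^3[PO₄³⁻] = (3s)^3 · s = 27s^4 = 2.7×10⁻¹⁸
s = 1.8×10⁻⁵ mol L⁻¹
[Ag⁺] = 3s = 5.3×10⁻⁵ mol L⁻¹

5.3×10⁻⁵ M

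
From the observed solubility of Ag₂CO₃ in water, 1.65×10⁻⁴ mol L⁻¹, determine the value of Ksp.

Ksp = 1.80×10⁻¹¹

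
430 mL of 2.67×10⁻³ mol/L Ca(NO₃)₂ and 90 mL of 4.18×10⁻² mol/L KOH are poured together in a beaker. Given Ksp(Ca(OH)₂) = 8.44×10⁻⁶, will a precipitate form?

No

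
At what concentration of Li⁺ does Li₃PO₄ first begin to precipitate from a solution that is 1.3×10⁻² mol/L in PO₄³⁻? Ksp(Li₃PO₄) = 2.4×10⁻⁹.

5.7×10⁻³ M

Precipitation of each salt begins when its ion product equals Ksp.
Li₃PO₄(s) ⇌ 3 Li⁺(aq) + PO₄³⁻(aq)
Ksp = [Li⁺]^3[PO₄³⁻] = [Li⁺]^3(1.3×10⁻²)
[Li⁺]^3 = 2.4×10⁻⁹ / (1.3×10⁻²) = 1.8×10⁻⁷
[Li⁺] = 5.7×10⁻³ mol/L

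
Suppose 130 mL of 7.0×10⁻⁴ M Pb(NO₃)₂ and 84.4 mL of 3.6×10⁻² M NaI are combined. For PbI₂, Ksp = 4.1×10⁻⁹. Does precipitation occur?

Yes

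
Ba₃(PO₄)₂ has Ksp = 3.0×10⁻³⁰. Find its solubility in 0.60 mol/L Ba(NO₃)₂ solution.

Ba₃(PO₄)₂(s) ⇌ 3 Ba²⁺(aq) + 2 PO₄³⁻(aq)
The solution already contains Ba²⁺ at 0.60 mol/L. Let s be the molar solubility of Ba₃(PO₄)₂.
[Ba²⁺] ≈ 0.60 mol/L (common ion dominates); [PO₄³⁻] = 2s.
Ksp = [Ba²⁺]^3[PO₄³⁻]^2 = (0.60)^3(2s)^2
(2s)^2 = 3.0×10⁻³⁰ / (0.60)^3 = 1.4×10⁻²⁹
s = 1.9×10⁻¹⁵ mol/L

1.9×10⁻¹⁵ M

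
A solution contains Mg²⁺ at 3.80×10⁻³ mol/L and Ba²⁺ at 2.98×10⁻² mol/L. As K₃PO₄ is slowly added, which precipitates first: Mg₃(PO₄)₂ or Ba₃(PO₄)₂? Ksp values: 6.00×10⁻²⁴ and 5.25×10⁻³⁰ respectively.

Ba₃(PO₄)₂

Each salt precipitates once Q = Ksp for that salt.
For Mg₃(PO₄)₂: [PO₄³⁻] = (Ksp/[Mg²⁺]^3)^(1/2) = 1.05×10⁻⁸ mol/L
For Ba₃(PO₄)₂: [PO₄³⁻] = (Ksp/[Ba²⁺]^3)^(1/2) = 4.45×10⁻¹³ mol/L
The smaller threshold [PO₄³⁻] is reached first, so Ba₃(PO₄)₂ precipitates first.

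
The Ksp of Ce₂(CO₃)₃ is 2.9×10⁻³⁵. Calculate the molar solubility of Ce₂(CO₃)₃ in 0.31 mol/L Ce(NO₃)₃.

2.2×10⁻¹² M

Ce₂(CO₃)₃(s) ⇌ 2 Ce³⁺(aq) + 3 CO₃²⁻(aq)
Let s be the solubility of Ce₂(CO₃)₃ here. The common ion gives [Ce³⁺] ≈ 0.31 mol/L, and [CO₃²⁻] = 3s.
Ksp = [Ce³⁺]^2[CO₃²⁻]^3 = (0.31)^2(3s)^3
(3s)^3 = 2.9×10⁻³⁵ / (0.31)^2 = 3.0×10⁻³⁴
s = 2.2×10⁻¹² mol/L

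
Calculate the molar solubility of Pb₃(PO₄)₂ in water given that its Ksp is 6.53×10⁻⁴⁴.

9.04×10⁻¹⁰ M

Pb₃(PO₄)₂(s) ⇌ 3 Pb²⁺(aq) + 2 PO₄³⁻(aq)
Call the molar solubility s, so that [Pb²⁺] = 3s and [PO₄³⁻] = 2s.
Ksp = [Pb²⁺]^3[PO₄³⁻]^2 = (3s)^3 · (2s)^2 = 108s^5
108s^5 = 6.53×10⁻⁴⁴  ⇒  s^5 = 6.05×10⁻⁴⁶
s = 9.04×10⁻¹⁰ M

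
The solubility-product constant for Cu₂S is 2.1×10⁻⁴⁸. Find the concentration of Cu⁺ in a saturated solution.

1.6×10⁻¹⁶ M

Cu₂S(s) ⇌ 2 Cu⁺(aq) + S²⁻(aq)
If s mol/L of Cu₂S dissolves, [Cu⁺] = 2s and [S²⁻] = s.
Ksp = [Cu⁺]^2[S²⁻] = (2s)^2 · s = 4s^3 = 2.1×10⁻⁴⁸
s = 8.1×10⁻¹⁷ M
[Cu⁺] = 2s = 1.6×10⁻¹⁶ M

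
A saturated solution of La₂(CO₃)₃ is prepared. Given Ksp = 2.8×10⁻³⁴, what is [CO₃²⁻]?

La₂(CO₃)₃(s) ⇌ 2 La³⁺(aq) + 3 CO₃²⁻(aq)
If s mol/L of La₂(CO₃)₃ dissolves, [La³⁺] = 2s and [CO₃²⁻] = 3s.
Ksp = [La³⁺]^2[CO₃²⁻]^3 = (2s)^2 · (3s)^3 = 108s^5 = 2.8×10⁻³⁴
s = 7.6×10⁻⁸ mol/L
[CO₃²⁻] = 3s = 2.3×10⁻⁷ mol/L

2.3×10⁻⁷ M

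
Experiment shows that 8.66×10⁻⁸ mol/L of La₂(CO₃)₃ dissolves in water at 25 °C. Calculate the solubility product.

Ksp = 5.26×10⁻³⁴

La₂(CO₃)₃(s) ⇌ 2 La³⁺(aq) + 3 CO₃²⁻(aq)
Let s be the molar solubility. Then [La³⁺] = 2s and [CO₃²⁻] = 3s.
Ksp = [La³⁺]^2[CO₃²⁻]^3 = (2s)^2 · (3s)^3 = 108s^5
Ksp = 108 × (8.66×10⁻⁸)^5 = 5.26×10⁻³⁴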